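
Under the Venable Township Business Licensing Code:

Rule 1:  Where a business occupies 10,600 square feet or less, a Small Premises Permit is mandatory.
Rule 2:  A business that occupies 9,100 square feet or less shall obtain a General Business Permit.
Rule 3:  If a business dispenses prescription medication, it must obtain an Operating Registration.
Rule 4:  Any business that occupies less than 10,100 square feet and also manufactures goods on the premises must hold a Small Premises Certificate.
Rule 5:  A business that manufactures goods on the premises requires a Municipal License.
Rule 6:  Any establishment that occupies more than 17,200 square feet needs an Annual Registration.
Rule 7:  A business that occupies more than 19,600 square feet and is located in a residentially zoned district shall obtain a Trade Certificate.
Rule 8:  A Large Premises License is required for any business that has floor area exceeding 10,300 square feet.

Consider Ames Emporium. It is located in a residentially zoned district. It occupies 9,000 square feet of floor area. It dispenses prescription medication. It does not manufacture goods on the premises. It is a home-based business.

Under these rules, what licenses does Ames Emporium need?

Rule 1: floor area 9,000 square feet ≤ 10,600 square feet → Small Premises Permit required.
Rule 2: floor area 9,000 square feet ≤ 9,100 square feet → General Business Permit required.
Rule 3: dispenses prescription medication → Operating Registration required.
Rule 4: floor area 9,000 square feet < 10,100 square feet; does not manufacture goods on the premises → Small Premises Certificate not required.
Rule 5: does not manufacture goods on the premises → Municipal License not required.
Rule 6: floor area 9,000 square feet ≤ 17,200 square feet → Annual Registration not required.
Rule 7: floor area 9,000 square feet ≤ 19,600 square feet; is located in a residentially zoned district → Trade Certificate not required.
Rule 8: floor area 9,000 square feet ≤ 10,300 square feet → Large Premises License not required.

General Business Permit, Operating Registration, Small Premises Permit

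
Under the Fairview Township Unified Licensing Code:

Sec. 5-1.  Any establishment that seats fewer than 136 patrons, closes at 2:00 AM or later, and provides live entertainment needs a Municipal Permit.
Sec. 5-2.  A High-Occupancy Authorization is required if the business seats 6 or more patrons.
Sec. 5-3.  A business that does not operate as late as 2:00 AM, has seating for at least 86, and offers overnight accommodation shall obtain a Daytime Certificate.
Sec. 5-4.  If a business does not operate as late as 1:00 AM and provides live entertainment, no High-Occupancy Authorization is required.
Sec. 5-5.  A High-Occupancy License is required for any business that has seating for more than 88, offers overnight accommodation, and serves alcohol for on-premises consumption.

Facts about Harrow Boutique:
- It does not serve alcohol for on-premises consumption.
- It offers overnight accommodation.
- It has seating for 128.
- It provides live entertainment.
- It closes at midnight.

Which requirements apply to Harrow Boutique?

Sec. 5-1. seating 128 < 136; closes midnight, at/before 2:00 AM; provides live entertainment → Municipal Permit not required.
Sec. 5-2. seating 128 ≥ 6 → High-Occupancy Authorization required.
Sec. 5-3. closes midnight, at/before 2:00 AM; seating 128 ≥ 86; offers overnight accommodation → Daytime Certificate required.
Sec. 5-4. closes midnight, at/before 1:00 AM; provides live entertainment → exempt from High-Occupancy Authorization.
Sec. 5-5. seating 128 > 88; offers overnight accommodation; does not serve alcohol for on-premises consumption → High-Occupancy License not required.

Daytime Certificate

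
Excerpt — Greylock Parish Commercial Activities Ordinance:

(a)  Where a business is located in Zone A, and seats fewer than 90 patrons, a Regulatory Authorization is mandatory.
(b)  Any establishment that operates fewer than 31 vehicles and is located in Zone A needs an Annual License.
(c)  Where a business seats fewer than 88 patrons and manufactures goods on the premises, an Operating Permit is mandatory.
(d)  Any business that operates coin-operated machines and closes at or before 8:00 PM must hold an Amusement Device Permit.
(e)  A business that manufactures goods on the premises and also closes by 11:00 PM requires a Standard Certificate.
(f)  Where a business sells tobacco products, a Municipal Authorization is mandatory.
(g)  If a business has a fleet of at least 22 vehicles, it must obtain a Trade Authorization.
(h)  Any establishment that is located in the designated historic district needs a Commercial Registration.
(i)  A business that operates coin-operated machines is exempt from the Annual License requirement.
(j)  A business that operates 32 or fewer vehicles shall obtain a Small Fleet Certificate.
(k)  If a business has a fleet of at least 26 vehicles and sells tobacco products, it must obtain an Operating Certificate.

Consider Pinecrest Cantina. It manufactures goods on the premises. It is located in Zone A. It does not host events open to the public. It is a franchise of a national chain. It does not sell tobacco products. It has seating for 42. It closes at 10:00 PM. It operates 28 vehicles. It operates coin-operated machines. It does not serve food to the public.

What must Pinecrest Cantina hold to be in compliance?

(a) is located in Zone A; seating 42 < 90 → Regulatory Authorization required.
(b) vehicles 28 < 31; is located in Zone A → Annual License required.
(c) seating 42 < 88; manufactures goods on the premises → Operating Permit required.
(d) operates coin-operated machines; closes 10:00 PM, after 8:00 PM → Amusement Device Permit not required.
(e) manufactures goods on the premises; closes 10:00 PM, at/before 11:00 PM → Standard Certificate required.
(f) does not sell tobacco products → Municipal Authorization not required.
(g) vehicles 28 ≥ 22 → Trade Authorization required.
(h) is located in Zone A (not: is located in the designated historic district) → Commercial Registration not required.
(i) operates coin-operated machines → exempt from Annual License.
(j) vehicles 28 ≤ 32 → Small Fleet Certificate required.
(k) vehicles 28 ≥ 26; does not sell tobacco products → Operating Certificate not required.

Operating Permit, Regulatory Authorization, Small Fleet Certificate, Standard Certificate, Trade Authorization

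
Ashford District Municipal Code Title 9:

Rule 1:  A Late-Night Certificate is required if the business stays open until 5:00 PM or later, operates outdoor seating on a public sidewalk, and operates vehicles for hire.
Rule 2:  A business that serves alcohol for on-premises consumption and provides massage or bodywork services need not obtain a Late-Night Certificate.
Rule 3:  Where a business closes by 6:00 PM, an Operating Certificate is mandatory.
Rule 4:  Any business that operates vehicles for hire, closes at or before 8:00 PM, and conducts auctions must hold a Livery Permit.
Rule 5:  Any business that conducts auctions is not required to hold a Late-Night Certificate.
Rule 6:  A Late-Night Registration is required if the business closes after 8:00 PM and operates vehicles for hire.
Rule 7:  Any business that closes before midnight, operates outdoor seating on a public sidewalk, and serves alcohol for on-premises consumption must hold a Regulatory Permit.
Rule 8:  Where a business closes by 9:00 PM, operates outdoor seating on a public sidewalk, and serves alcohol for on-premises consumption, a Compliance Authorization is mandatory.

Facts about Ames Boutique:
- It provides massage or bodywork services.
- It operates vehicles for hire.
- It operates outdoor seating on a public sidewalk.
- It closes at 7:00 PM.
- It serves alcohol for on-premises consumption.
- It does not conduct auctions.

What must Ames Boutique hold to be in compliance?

Rule 1: closes 7:00 PM, after 5:00 PM; operates outdoor seating on a public sidewalk; operates vehicles for hire → Late-Night Certificate required.
Rule 2: serves alcohol for on-premises consumption; provides massage or bodywork services → exempt from Late-Night Certificate.
Rule 3: closes 7:00 PM, after 6:00 PM → Operating Certificate not required.
Rule 4: operates vehicles for hire; closes 7:00 PM, at/before 8:00 PM; does not conduct auctions → Livery Permit not required.
Rule 5: does not conduct auctions → Late-Night Certificate exemption does not apply.
Rule 6: closes 7:00 PM, at/before 8:00 PM; operates vehicles for hire → Late-Night Registration not required.
Rule 7: closes 7:00 PM, at/before midnight; operates outdoor seating on a public sidewalk; serves alcohol for on-premises consumption → Regulatory Permit required.
Rule 8: closes 7:00 PM, at/before 9:00 PM; operates outdoor seating on a public sidewalk; serves alcohol for on-premises consumption → Compliance Authorization required.

Compliance Authorization, Regulatory Permit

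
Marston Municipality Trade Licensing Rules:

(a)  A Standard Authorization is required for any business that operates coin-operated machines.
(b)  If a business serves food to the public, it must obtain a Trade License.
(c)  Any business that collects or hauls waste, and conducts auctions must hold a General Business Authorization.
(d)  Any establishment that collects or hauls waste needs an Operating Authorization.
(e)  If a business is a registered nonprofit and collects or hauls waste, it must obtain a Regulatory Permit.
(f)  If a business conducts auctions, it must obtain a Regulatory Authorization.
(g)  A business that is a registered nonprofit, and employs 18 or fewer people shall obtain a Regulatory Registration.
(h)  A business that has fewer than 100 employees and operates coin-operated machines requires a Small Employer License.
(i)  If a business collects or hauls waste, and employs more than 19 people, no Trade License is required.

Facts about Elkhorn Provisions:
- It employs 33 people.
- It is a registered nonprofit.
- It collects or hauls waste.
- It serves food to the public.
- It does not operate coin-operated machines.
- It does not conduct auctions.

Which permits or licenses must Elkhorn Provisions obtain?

(a) does not operate coin-operated machines → Standard Authorization not required.
(b) serves food to the public → Trade License required.
(c) collects or hauls waste; does not conduct auctions → General Business Authorization not required.
(d) collects or hauls waste → Operating Authorization required.
(e) is a registered nonprofit; collects or hauls waste → Regulatory Permit required.
(f) does not conduct auctions → Regulatory Authorization not required.
(g) is a registered nonprofit; employees 33 > 18 → Regulatory Registration not required.
(h) employees 33 < 100; does not operate coin-operated machines → Small Employer License not required.
(i) collects or hauls waste; employees 33 > 19 → exempt from Trade License.

Operating Authorization, Regulatory Permit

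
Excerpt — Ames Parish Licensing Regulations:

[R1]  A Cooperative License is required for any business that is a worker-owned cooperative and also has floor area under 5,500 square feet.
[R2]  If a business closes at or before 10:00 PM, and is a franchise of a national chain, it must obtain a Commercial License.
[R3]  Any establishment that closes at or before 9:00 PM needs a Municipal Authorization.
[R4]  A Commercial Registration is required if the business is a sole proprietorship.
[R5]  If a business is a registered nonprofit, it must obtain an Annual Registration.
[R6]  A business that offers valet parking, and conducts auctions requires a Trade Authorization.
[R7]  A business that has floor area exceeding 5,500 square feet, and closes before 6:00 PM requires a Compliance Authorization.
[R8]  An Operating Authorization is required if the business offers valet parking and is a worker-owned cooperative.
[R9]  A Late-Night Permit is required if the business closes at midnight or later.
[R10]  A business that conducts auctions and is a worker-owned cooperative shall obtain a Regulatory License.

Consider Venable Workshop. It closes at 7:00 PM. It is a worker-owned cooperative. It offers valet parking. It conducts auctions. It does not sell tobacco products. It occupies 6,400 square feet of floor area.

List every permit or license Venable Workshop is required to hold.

Municipal Authorization, Operating Authorization, Regulatory License, Trade Authorization

[R1] is a worker-owned cooperative; floor area 6,400 square feet ≥ 5,500 square feet → Cooperative License not required.
[R2] closes 7:00 PM, at/before 10:00 PM; is a worker-owned cooperative (not: is a franchise of a national chain) → Commercial License not required.
[R3] closes 7:00 PM, at/before 9:00 PM → Municipal Authorization required.
[R4] is a worker-owned cooperative (not: is a sole proprietorship) → Commercial Registration not required.
[R5] is a worker-owned cooperative (not: is a registered nonprofit) → Annual Registration not required.
[R6] offers valet parking; conducts auctions → Trade Authorization required.
[R7] floor area 6,400 square feet > 5,500 square feet; closes 7:00 PM, after 6:00 PM → Compliance Authorization not required.
[R8] offers valet parking; is a worker-owned cooperative → Operating Authorization required.
[R9] closes 7:00 PM, at/before midnight → Late-Night Permit not required.
[R10] conducts auctions; is a worker-owned cooperative → Regulatory License required.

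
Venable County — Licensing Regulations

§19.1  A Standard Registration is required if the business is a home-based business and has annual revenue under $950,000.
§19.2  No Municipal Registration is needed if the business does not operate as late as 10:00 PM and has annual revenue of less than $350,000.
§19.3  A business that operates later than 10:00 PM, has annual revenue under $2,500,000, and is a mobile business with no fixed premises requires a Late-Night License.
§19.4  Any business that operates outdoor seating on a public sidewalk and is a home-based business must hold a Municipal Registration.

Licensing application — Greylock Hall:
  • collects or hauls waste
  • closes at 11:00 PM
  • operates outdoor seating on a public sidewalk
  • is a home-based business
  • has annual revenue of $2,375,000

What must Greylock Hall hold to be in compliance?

Municipal Registration

§19.1 is a home-based business; revenue $2,375,000 ≥ $950,000 → Standard Registration not required.
§19.2 closes 11:00 PM, after 10:00 PM; revenue $2,375,000 ≥ $350,000 → Municipal Registration exemption does not apply.
§19.3 closes 11:00 PM, after 10:00 PM; revenue $2,375,000 < $2,500,000; is a home-based business (not: is a mobile business with no fixed premises) → Late-Night License not required.
§19.4 operates outdoor seating on a public sidewalk; is a home-based business → Municipal Registration required.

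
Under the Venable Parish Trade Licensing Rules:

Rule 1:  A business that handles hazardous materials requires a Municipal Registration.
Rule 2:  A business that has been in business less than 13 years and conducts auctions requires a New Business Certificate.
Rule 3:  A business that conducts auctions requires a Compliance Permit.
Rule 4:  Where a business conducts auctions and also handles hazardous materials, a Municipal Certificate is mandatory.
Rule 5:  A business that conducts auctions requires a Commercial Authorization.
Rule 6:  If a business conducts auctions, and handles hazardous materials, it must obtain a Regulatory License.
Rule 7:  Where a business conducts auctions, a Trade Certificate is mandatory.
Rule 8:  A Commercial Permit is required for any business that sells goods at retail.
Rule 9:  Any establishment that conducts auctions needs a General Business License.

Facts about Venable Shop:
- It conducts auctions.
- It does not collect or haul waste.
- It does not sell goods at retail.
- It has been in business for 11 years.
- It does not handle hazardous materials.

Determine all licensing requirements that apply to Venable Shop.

Rule 1: does not handle hazardous materials → Municipal Registration not required.
Rule 2: years in business 11 < 13; conducts auctions → New Business Certificate required.
Rule 3: conducts auctions → Compliance Permit required.
Rule 4: conducts auctions; does not handle hazardous materials → Municipal Certificate not required.
Rule 5: conducts auctions → Commercial Authorization required.
Rule 6: conducts auctions; does not handle hazardous materials → Regulatory License not required.
Rule 7: conducts auctions → Trade Certificate required.
Rule 8: does not sell goods at retail → Commercial Permit not required.
Rule 9: conducts auctions → General Business License required.

Commercial Authorization, Compliance Permit, General Business License, New Business Certificate, Trade Certificate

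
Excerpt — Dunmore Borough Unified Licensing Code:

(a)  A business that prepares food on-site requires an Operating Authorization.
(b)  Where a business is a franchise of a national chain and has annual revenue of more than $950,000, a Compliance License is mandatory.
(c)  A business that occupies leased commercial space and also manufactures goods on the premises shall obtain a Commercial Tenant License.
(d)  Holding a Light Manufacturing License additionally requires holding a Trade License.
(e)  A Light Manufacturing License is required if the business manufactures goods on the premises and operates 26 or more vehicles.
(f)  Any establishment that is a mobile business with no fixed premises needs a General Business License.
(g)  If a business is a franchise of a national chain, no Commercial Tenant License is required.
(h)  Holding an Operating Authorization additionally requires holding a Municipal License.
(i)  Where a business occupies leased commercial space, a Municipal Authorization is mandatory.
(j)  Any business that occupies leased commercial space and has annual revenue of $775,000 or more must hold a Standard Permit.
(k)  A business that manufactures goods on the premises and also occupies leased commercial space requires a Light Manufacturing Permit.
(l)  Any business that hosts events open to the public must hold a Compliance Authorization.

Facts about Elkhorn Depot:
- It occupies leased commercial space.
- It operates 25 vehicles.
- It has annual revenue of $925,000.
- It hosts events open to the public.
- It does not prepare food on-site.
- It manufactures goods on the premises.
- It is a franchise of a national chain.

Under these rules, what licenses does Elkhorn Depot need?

Compliance Authorization, Light Manufacturing Permit, Municipal Authorization, Standard Permit

(a) does not prepare food on-site → Operating Authorization not required.
(b) is a franchise of a national chain; revenue $925,000 ≤ $950,000 → Compliance License not required.
(c) occupies leased commercial space; manufactures goods on the premises → Commercial Tenant License required.
(d) Light Manufacturing License is not required → no effect.
(e) manufactures goods on the premises; vehicles 25 < 26 → Light Manufacturing License not required.
(f) occupies leased commercial space (not: is a mobile business with no fixed premises) → General Business License not required.
(g) is a franchise of a national chain → exempt from Commercial Tenant License.
(h) Operating Authorization is not required → no effect.
(i) occupies leased commercial space → Municipal Authorization required.
(j) occupies leased commercial space; revenue $925,000 ≥ $775,000 → Standard Permit required.
(k) manufactures goods on the premises; occupies leased commercial space → Light Manufacturing Permit required.
(l) hosts events open to the public → Compliance Authorization required.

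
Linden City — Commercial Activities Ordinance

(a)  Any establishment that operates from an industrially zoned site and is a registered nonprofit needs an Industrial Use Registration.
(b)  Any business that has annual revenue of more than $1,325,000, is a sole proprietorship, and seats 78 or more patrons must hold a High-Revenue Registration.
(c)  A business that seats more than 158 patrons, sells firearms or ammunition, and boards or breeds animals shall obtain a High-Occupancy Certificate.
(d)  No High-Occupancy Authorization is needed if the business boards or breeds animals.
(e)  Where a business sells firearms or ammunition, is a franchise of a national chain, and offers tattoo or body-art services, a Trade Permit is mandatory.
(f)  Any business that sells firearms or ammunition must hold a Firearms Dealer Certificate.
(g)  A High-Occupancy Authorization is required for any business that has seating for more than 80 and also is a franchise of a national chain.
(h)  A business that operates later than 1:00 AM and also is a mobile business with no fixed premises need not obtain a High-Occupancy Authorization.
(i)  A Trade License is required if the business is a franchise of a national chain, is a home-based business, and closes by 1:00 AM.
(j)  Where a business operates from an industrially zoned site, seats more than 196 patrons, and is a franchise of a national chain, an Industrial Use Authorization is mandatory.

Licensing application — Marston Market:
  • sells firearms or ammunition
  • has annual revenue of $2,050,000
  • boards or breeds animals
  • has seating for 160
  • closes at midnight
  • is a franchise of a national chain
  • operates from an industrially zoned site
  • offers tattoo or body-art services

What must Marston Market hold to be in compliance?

(a) operates from an industrially zoned site; is a franchise of a national chain (not: is a registered nonprofit) → Industrial Use Registration not required.
(b) revenue $2,050,000 > $1,325,000; is a franchise of a national chain (not: is a sole proprietorship); seating 160 ≥ 78 → High-Revenue Registration not required.
(c) seating 160 > 158; sells firearms or ammunition; boards or breeds animals → High-Occupancy Certificate required.
(d) boards or breeds animals → exempt from High-Occupancy Authorization.
(e) sells firearms or ammunition; is a franchise of a national chain; offers tattoo or body-art services → Trade Permit required.
(f) sells firearms or ammunition → Firearms Dealer Certificate required.
(g) seating 160 > 80; is a franchise of a national chain → High-Occupancy Authorization required.
(h) closes midnight, at/before 1:00 AM; operates from an industrially zoned site (not: is a mobile business with no fixed premises) → High-Occupancy Authorization exemption does not apply.
(i) is a franchise of a national chain; operates from an industrially zoned site (not: is a home-based business); closes midnight, at/before 1:00 AM → Trade License not required.
(j) operates from an industrially zoned site; seating 160 ≤ 196; is a franchise of a national chain → Industrial Use Authorization not required.

Firearms Dealer Certificate, High-Occupancy Certificate, Trade Permit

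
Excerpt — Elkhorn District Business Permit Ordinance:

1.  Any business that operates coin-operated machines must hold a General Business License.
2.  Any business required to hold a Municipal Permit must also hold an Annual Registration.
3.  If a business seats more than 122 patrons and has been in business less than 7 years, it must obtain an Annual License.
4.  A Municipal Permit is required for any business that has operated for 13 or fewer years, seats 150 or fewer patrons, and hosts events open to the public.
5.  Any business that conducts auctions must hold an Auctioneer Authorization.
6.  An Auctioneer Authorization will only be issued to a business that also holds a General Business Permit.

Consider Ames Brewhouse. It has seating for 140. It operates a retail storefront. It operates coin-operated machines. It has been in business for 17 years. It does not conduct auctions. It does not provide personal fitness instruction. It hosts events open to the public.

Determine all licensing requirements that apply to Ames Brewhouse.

1. operates coin-operated machines → General Business License required.
2. Municipal Permit is not required → no effect.
3. seating 140 > 122; years in business 17 ≥ 7 → Annual License not required.
4. years in business 17 > 13; seating 140 ≤ 150; hosts events open to the public → Municipal Permit not required.
5. does not conduct auctions → Auctioneer Authorization not required.
6. Auctioneer Authorization is not required → no effect.

General Business License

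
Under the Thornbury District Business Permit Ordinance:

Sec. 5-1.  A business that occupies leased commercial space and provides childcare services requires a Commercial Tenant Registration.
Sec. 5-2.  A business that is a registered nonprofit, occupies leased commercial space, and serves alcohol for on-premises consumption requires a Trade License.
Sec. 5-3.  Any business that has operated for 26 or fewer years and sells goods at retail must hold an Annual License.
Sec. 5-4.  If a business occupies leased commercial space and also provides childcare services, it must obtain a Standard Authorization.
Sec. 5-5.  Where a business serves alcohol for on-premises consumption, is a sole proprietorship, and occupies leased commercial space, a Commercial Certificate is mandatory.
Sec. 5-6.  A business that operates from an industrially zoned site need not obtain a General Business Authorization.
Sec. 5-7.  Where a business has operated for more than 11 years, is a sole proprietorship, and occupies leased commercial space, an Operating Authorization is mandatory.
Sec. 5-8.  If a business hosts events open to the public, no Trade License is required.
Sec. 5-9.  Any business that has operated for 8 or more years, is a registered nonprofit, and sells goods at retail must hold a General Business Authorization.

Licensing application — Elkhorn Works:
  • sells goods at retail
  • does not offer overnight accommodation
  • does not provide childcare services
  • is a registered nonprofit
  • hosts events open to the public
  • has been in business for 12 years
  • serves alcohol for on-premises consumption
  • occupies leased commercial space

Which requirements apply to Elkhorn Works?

Annual License, General Business Authorization

Sec. 5-1. occupies leased commercial space; does not provide childcare services → Commercial Tenant Registration not required.
Sec. 5-2. is a registered nonprofit; occupies leased commercial space; serves alcohol for on-premises consumption → Trade License required.
Sec. 5-3. years in business 12 ≤ 26; sells goods at retail → Annual License required.
Sec. 5-4. occupies leased commercial space; does not provide childcare services → Standard Authorization not required.
Sec. 5-5. serves alcohol for on-premises consumption; is a registered nonprofit (not: is a sole proprietorship); occupies leased commercial space → Commercial Certificate not required.
Sec. 5-6. occupies leased commercial space (not: operates from an industrially zoned site) → General Business Authorization exemption does not apply.
Sec. 5-7. years in business 12 > 11; is a registered nonprofit (not: is a sole proprietorship); occupies leased commercial space → Operating Authorization not required.
Sec. 5-8. hosts events open to the public → exempt from Trade License.
Sec. 5-9. years in business 12 ≥ 8; is a registered nonprofit; sells goods at retail → General Business Authorization required.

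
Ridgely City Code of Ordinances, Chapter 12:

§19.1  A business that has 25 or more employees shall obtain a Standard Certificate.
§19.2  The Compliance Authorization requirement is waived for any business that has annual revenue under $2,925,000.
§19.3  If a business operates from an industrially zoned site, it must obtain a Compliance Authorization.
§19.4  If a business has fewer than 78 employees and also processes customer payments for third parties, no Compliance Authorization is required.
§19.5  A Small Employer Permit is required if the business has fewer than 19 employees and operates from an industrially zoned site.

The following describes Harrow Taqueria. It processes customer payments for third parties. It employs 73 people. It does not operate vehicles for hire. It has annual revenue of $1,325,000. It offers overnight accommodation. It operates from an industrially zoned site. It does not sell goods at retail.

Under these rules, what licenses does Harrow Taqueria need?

§19.1 employees 73 ≥ 25 → Standard Certificate required.
§19.2 revenue $1,325,000 < $2,925,000 → exempt from Compliance Authorization.
§19.3 operates from an industrially zoned site → Compliance Authorization required.
§19.4 employees 73 < 78; processes customer payments for third parties → exempt from Compliance Authorization.
§19.5 employees 73 ≥ 19; operates from an industrially zoned site → Small Employer Permit not required.

Standard Certificate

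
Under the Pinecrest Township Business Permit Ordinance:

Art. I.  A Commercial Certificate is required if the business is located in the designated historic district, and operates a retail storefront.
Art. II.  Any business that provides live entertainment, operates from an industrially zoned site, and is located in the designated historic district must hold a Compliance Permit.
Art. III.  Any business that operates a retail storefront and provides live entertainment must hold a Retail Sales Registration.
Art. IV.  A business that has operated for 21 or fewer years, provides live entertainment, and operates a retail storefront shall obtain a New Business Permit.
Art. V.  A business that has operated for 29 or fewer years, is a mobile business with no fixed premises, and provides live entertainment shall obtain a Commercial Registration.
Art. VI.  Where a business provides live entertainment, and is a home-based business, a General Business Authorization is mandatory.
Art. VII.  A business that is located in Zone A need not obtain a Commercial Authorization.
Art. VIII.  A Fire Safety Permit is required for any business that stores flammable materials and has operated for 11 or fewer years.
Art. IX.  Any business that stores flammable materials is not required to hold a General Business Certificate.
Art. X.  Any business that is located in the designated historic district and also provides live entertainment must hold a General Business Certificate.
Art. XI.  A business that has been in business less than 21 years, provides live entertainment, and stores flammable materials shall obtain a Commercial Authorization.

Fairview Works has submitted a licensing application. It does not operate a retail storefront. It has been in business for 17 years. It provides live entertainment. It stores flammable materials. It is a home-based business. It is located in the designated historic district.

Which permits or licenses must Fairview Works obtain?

Commercial Authorization, General Business Authorization

Art. I. is located in the designated historic district; does not operate a retail storefront → Commercial Certificate not required.
Art. II. provides live entertainment; is a home-based business (not: operates from an industrially zoned site); is located in the designated historic district → Compliance Permit not required.
Art. III. does not operate a retail storefront; provides live entertainment → Retail Sales Registration not required.
Art. IV. years in business 17 ≤ 21; provides live entertainment; does not operate a retail storefront → New Business Permit not required.
Art. V. years in business 17 ≤ 29; is a home-based business (not: is a mobile business with no fixed premises); provides live entertainment → Commercial Registration not required.
Art. VI. provides live entertainment; is a home-based business → General Business Authorization required.
Art. VII. is located in the designated historic district (not: is located in Zone A) → Commercial Authorization exemption does not apply.
Art. VIII. stores flammable materials; years in business 17 > 11 → Fire Safety Permit not required.
Art. IX. stores flammable materials → exempt from General Business Certificate.
Art. X. is located in the designated historic district; provides live entertainment → General Business Certificate required.
Art. XI. years in business 17 < 21; provides live entertainment; stores flammable materials → Commercial Authorization required.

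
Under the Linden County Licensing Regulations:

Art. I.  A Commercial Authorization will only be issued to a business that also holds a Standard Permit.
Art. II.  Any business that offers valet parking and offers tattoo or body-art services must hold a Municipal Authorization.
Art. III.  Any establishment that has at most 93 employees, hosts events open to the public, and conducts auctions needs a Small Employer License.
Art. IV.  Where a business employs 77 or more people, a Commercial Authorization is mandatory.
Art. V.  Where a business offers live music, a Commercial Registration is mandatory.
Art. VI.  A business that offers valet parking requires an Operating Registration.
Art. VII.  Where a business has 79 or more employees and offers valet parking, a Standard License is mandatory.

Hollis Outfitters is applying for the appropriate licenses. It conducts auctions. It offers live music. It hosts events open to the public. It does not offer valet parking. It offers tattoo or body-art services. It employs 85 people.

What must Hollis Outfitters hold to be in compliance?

Art. I. Commercial Authorization is required → Standard Permit also required.
Art. II. does not offer valet parking; offers tattoo or body-art services → Municipal Authorization not required.
Art. III. employees 85 ≤ 93; hosts events open to the public; conducts auctions → Small Employer License required.
Art. IV. employees 85 ≥ 77 → Commercial Authorization required.
Art. V. offers live music → Commercial Registration required.
Art. VI. does not offer valet parking → Operating Registration not required.
Art. VII. employees 85 ≥ 79; does not offer valet parking → Standard License not required.

Commercial Authorization, Commercial Registration, Small Employer License, Standard Permit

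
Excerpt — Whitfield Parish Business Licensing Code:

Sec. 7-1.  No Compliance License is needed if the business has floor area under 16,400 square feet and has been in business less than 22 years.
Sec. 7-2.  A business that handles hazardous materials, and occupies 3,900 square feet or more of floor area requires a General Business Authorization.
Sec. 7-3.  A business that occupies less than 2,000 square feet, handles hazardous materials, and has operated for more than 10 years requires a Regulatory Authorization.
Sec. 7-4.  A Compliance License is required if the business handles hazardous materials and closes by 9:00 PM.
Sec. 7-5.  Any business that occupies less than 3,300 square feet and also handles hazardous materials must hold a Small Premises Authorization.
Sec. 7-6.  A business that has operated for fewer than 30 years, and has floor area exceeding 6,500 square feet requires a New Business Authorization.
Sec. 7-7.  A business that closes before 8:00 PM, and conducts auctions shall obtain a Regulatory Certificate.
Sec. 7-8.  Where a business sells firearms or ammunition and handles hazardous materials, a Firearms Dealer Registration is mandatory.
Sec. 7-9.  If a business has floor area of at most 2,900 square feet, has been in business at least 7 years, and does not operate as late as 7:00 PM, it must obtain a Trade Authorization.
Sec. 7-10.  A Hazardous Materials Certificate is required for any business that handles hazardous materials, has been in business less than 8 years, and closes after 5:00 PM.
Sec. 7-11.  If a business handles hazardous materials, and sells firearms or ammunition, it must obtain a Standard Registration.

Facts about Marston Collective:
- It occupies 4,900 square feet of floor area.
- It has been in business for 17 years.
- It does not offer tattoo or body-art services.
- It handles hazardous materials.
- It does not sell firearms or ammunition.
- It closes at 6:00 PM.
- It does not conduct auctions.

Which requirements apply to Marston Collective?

Sec. 7-1. floor area 4,900 square feet < 16,400 square feet; years in business 17 < 22 → exempt from Compliance License.
Sec. 7-2. handles hazardous materials; floor area 4,900 square feet ≥ 3,900 square feet → General Business Authorization required.
Sec. 7-3. floor area 4,900 square feet ≥ 2,000 square feet; handles hazardous materials; years in business 17 > 10 → Regulatory Authorization not required.
Sec. 7-4. handles hazardous materials; closes 6:00 PM, at/before 9:00 PM → Compliance License required.
Sec. 7-5. floor area 4,900 square feet ≥ 3,300 square feet; handles hazardous materials → Small Premises Authorization not required.
Sec. 7-6. years in business 17 < 30; floor area 4,900 square feet ≤ 6,500 square feet → New Business Authorization not required.
Sec. 7-7. closes 6:00 PM, at/before 8:00 PM; does not conduct auctions → Regulatory Certificate not required.
Sec. 7-8. does not sell firearms or ammunition; handles hazardous materials → Firearms Dealer Registration not required.
Sec. 7-9. floor area 4,900 square feet > 2,900 square feet; years in business 17 ≥ 7; closes 6:00 PM, at/before 7:00 PM → Trade Authorization not required.
Sec. 7-10. handles hazardous materials; years in business 17 ≥ 8; closes 6:00 PM, after 5:00 PM → Hazardous Materials Certificate not required.
Sec. 7-11. handles hazardous materials; does not sell firearms or ammunition → Standard Registration not required.

General Business Authorization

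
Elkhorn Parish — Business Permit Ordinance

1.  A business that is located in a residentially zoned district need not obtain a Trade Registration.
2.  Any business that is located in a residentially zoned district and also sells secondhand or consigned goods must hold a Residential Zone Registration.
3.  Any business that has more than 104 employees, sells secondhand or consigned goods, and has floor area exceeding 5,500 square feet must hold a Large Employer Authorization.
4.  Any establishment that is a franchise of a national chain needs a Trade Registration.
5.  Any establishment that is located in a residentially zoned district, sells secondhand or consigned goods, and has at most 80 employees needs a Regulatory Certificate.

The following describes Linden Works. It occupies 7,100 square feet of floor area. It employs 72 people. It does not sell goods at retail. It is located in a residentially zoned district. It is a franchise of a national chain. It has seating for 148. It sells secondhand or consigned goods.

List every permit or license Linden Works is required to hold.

Regulatory Certificate, Residential Zone Registration

1. is located in a residentially zoned district → exempt from Trade Registration.
2. is located in a residentially zoned district; sells secondhand or consigned goods → Residential Zone Registration required.
3. employees 72 ≤ 104; sells secondhand or consigned goods; floor area 7,100 square feet > 5,500 square feet → Large Employer Authorization not required.
4. is a franchise of a national chain → Trade Registration required.
5. is located in a residentially zoned district; sells secondhand or consigned goods; employees 72 ≤ 80 → Regulatory Certificate required.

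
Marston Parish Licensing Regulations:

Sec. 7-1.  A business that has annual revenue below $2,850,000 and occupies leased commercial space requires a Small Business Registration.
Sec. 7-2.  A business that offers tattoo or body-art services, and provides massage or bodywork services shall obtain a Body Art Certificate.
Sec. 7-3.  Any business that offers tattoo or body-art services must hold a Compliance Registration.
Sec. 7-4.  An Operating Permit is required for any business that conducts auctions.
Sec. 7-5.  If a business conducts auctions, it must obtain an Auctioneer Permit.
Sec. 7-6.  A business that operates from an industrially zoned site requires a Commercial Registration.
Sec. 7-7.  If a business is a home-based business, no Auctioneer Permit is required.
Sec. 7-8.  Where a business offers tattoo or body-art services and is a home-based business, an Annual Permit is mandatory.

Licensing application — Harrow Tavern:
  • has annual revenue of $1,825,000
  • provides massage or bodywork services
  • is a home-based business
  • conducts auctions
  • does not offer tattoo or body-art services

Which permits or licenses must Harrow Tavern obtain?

Operating Permit

Sec. 7-1. revenue $1,825,000 < $2,850,000; is a home-based business (not: occupies leased commercial space) → Small Business Registration not required.
Sec. 7-2. does not offer tattoo or body-art services; provides massage or bodywork services → Body Art Certificate not required.
Sec. 7-3. does not offer tattoo or body-art services → Compliance Registration not required.
Sec. 7-4. conducts auctions → Operating Permit required.
Sec. 7-5. conducts auctions → Auctioneer Permit required.
Sec. 7-6. is a home-based business (not: operates from an industrially zoned site) → Commercial Registration not required.
Sec. 7-7. is a home-based business → exempt from Auctioneer Permit.
Sec. 7-8. does not offer tattoo or body-art services; is a home-based business → Annual Permit not required.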